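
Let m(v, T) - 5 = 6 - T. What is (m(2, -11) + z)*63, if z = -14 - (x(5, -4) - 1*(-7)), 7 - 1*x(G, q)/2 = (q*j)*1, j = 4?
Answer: -2835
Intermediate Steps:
x(G, q) = 14 - 8*q (x(G, q) = 14 - 2*q*4 = 14 - 2*4*q = 14 - 8*q)
z = -67 (z = -14 - ((14 - 8*(-4)) - 1*(-7)) = -14 - ((14 + 32) + 7) = -14 - (46 + 7) = -14 - 1*53 = -14 - 53 = -67)
m(v, T) = 11 - T (m(v, T) = 5 + (6 - T) = 11 - T)
(m(2, -11) + z)*63 = ((11 - 1*(-11)) - 67)*63 = ((11 + 11) - 67)*63 = (22 - 67)*63 = -45*63 = -2835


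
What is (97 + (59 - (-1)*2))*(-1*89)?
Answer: -14062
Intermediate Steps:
(97 + (59 - (-1)*2))*(-1*89) = (97 + (59 - 1*(-2)))*(-89) = (97 + (59 + 2))*(-89) = (97 + 61)*(-89) = 158*(-89) = -14062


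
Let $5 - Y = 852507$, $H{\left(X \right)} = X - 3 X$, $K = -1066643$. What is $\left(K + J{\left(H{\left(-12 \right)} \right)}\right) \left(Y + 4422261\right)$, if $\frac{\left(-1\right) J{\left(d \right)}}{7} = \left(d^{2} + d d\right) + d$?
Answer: $-3837044705125$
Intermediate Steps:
$H{\left(X \right)} = - 2 X$
$J{\left(d \right)} = - 14 d^{2} - 7 d$ ($J{\left(d \right)} = - 7 \left(\left(d^{2} + d d\right) + d\right) = - 7 \left(\left(d^{2} + d^{2}\right) + d\right) = - 7 \left(2 d^{2} + d\right) = - 7 \left(d + 2 d^{2}\right) = - 14 d^{2} - 7 d$)
$Y = -852502$ ($Y = 5 - 852507 = -852502$)
$\left(K + J{\left(H{\left(-12 \right)} \right)}\right) \left(Y + 4422261\right) = \left(-1066643 - 7 \left(\left(-2\right) \left(-12\right)\right) \left(1 + 2 \left(\left(-2\right) \left(-12\right)\right)\right)\right) \left(-852502 + 4422261\right) = \left(-1066643 - 168 \left(1 + 2 \cdot 24\right)\right) 3569759 = \left(-1066643 - 168 \left(1 + 48\right)\right) 3569759 = \left(-1066643 - 168 \cdot 49\right) 3569759 = \left(-1066643 - 8232\right) 3569759 = \left(-1074875\right) 3569759 = -3837044705125$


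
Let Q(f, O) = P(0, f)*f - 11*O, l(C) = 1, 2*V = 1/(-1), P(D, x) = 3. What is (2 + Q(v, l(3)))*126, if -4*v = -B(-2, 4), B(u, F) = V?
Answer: -4725/4 ≈ -1181.3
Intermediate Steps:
V = -½ (V = (½)/(-1) = (½)*(-1) = -½ ≈ -0.50000)
B(u, F) = -½
v = -⅛ (v = -(-1)*(-1)/(4*2) = -¼*½ = -⅛ ≈ -0.12500)
Q(f, O) = -11*O + 3*f (Q(f, O) = 3*f - 11*O = -11*O + 3*f)
(2 + Q(v, l(3)))*126 = (2 + (-11*1 + 3*(-⅛)))*126 = (2 + (-11 - 3/8))*126 = (2 - 91/8)*126 = -75/8*126 = -4725/4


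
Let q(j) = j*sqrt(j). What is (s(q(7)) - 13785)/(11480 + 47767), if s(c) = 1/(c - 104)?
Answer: -144370409/620493831 - 7*sqrt(7)/620493831 ≈ -0.23267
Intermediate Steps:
q(j) = j**(3/2)
s(c) = 1/(-104 + c)
(s(q(7)) - 13785)/(11480 + 47767) = (1/(-104 + 7**(3/2)) - 13785)/(11480 + 47767) = (1/(-104 + 7*sqrt(7)) - 13785)/59247 = (-13785 + 1/(-104 + 7*sqrt(7)))*(1/59247) = -4595/19749 + 1/(59247*(-104 + 7*sqrt(7)))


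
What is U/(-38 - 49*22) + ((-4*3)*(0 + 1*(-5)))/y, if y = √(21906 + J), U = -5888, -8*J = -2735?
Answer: 1472/279 + 120*√355966/177983 ≈ 5.6782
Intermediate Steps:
J = 2735/8 (J = -⅛*(-2735) = 2735/8 ≈ 341.88)
y = √355966/4 (y = √(21906 + 2735/8) = √(177983/8) = √355966/4 ≈ 149.16)
U/(-38 - 49*22) + ((-4*3)*(0 + 1*(-5)))/y = -5888/(-38 - 49*22) + ((-4*3)*(0 + 1*(-5)))/((√355966/4)) = -5888/(-38 - 1078) + (-12*(0 - 5))*(2*√355966/177983) = -5888/(-1116) + (-12*(-5))*(2*√355966/177983) = -5888*(-1/1116) + 60*(2*√355966/177983) = 1472/279 + 120*√355966/177983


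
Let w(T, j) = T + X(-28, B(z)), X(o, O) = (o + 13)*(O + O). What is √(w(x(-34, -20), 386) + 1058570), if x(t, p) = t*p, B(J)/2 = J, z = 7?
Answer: √1058830 ≈ 1029.0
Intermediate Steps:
B(J) = 2*J
x(t, p) = p*t
X(o, O) = 2*O*(13 + o) (X(o, O) = (13 + o)*(2*O) = 2*O*(13 + o))
w(T, j) = -420 + T (w(T, j) = T + 2*(2*7)*(13 - 28) = T + 2*14*(-15) = T - 420 = -420 + T)
√(w(x(-34, -20), 386) + 1058570) = √((-420 - 20*(-34)) + 1058570) = √((-420 + 680) + 1058570) = √(260 + 1058570) = √1058830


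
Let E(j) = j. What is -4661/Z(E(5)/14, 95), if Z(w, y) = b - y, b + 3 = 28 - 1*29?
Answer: 4661/99 ≈ 47.081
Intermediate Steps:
b = -4 (b = -3 + (28 - 1*29) = -3 + (28 - 29) = -3 - 1 = -4)
Z(w, y) = -4 - y
-4661/Z(E(5)/14, 95) = -4661/(-4 - 1*95) = -4661/(-4 - 95) = -4661/(-99) = -4661*(-1/99) = 4661/99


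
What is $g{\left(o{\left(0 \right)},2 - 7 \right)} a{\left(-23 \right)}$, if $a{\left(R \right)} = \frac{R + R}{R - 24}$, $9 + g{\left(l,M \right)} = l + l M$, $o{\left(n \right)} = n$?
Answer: $- \frac{414}{47} \approx -8.8085$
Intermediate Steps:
$g{\left(l,M \right)} = -9 + l + M l$ ($g{\left(l,M \right)} = -9 + \left(l + l M\right) = -9 + \left(l + M l\right) = -9 + l + M l$)
$a{\left(R \right)} = \frac{2 R}{-24 + R}$
$g{\left(o{\left(0 \right)},2 - 7 \right)} a{\left(-23 \right)} = \left(-9 + 0 + \left(2 - 7\right) 0\right) 2 \left(-23\right) \frac{1}{-24 - 23} = \left(-9 + 0 + \left(2 - 7\right) 0\right) 2 \left(-23\right) \frac{1}{-47} = \left(-9 + 0 - 0\right) 2 \left(-23\right) \left(- \frac{1}{47}\right) = \left(-9 + 0 + 0\right) \frac{46}{47} = \left(-9\right) \frac{46}{47} = - \frac{414}{47}$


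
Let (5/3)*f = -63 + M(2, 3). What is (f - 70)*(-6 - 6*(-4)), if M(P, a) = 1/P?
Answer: -1935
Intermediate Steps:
f = -75/2 (f = 3*(-63 + 1/2)/5 = 3*(-63 + ½)/5 = (⅗)*(-125/2) = -75/2 ≈ -37.500)
(f - 70)*(-6 - 6*(-4)) = (-75/2 - 70)*(-6 - 6*(-4)) = -215*(-6 + 24)/2 = -215/2*18 = -1935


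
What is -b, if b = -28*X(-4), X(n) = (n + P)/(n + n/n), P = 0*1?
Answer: 112/3 ≈ 37.333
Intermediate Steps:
P = 0
X(n) = n/(1 + n) (X(n) = (n + 0)/(n + n/n) = n/(n + 1) = n/(1 + n))
b = -112/3 (b = -(-112)/(1 - 4) = -(-112)/(-3) = -(-112)*(-1)/3 = -28*4/3 = -112/3 ≈ -37.333)
-b = -1*(-112/3) = 112/3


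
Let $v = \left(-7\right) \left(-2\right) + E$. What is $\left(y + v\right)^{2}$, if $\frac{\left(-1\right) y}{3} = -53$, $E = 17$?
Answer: $36100$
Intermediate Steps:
$v = 31$ ($v = \left(-7\right) \left(-2\right) + 17 = 14 + 17 = 31$)
$y = 159$ ($y = \left(-3\right) \left(-53\right) = 159$)
$\left(y + v\right)^{2} = \left(159 + 31\right)^{2} = 190^{2} = 36100$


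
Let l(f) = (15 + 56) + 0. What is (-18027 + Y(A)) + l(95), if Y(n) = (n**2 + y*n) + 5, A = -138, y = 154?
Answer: -20159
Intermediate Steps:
l(f) = 71 (l(f) = 71 + 0 = 71)
Y(n) = 5 + n**2 + 154*n (Y(n) = (n**2 + 154*n) + 5 = 5 + n**2 + 154*n)
(-18027 + Y(A)) + l(95) = (-18027 + (5 + (-138)**2 + 154*(-138))) + 71 = (-18027 + (5 + 19044 - 21252)) + 71 = (-18027 - 2203) + 71 = -20230 + 71 = -20159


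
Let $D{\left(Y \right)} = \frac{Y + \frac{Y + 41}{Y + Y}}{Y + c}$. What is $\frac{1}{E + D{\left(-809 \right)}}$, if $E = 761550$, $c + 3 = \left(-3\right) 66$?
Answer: $\frac{817090}{622255543597} \approx 1.3131 \cdot 10^{-6}$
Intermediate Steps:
$c = -201$ ($c = -3 - 198 = -201$)
$D{\left(Y \right)} = \frac{Y + \frac{41 + Y}{2 Y}}{-201 + Y}$ ($D{\left(Y \right)} = \frac{Y + \frac{Y + 41}{Y + Y}}{Y - 201} = \frac{Y + \frac{41 + Y}{2 Y}}{-201 + Y}$)
$\frac{1}{E + D{\left(-809 \right)}} = \frac{1}{761550 + \frac{41 - 809 + 2 \left(-809\right)^{2}}{2 \left(-809\right) \left(-201 - 809\right)}} = \frac{1}{761550 + \frac{1}{2} \left(- \frac{1}{809}\right) \frac{1}{-1010} \left(41 - 809 + 2 \cdot 654481\right)} = \frac{1}{761550 + \frac{1}{2} \left(- \frac{1}{809}\right) \left(- \frac{1}{1010}\right) \left(41 - 809 + 1308962\right)} = \frac{1}{761550 + \frac{1}{2} \left(- \frac{1}{809}\right) \left(- \frac{1}{1010}\right) 1308194} = \frac{1}{761550 + \frac{654097}{817090}} = \frac{1}{\frac{622255543597}{817090}} = \frac{817090}{622255543597}$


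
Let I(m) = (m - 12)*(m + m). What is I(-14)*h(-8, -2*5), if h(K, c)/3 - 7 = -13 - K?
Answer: 4368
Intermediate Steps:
h(K, c) = -18 - 3*K (h(K, c) = 21 + 3*(-13 - K) = 21 + (-39 - 3*K) = -18 - 3*K)
I(m) = 2*m*(-12 + m) (I(m) = (-12 + m)*(2*m) = 2*m*(-12 + m))
I(-14)*h(-8, -2*5) = (2*(-14)*(-12 - 14))*(-18 - 3*(-8)) = (2*(-14)*(-26))*(-18 + 24) = 728*6 = 4368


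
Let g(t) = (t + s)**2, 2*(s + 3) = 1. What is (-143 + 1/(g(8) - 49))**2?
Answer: 115111441/5625 ≈ 20464.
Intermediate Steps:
s = -5/2 (s = -3 + (1/2)*1 = -3 + 1/2 = -5/2 ≈ -2.5000)
g(t) = (-5/2 + t)**2 (g(t) = (t - 5/2)**2 = (-5/2 + t)**2)
(-143 + 1/(g(8) - 49))**2 = (-143 + 1/((-5 + 2*8)**2/4 - 49))**2 = (-143 + 1/((-5 + 16)**2/4 - 49))**2 = (-143 + 1/((1/4)*11**2 - 49))**2 = (-143 + 1/((1/4)*121 - 49))**2 = (-143 + 1/(121/4 - 49))**2 = (-143 + 1/(-75/4))**2 = (-143 - 4/75)**2 = (-10729/75)**2 = 115111441/5625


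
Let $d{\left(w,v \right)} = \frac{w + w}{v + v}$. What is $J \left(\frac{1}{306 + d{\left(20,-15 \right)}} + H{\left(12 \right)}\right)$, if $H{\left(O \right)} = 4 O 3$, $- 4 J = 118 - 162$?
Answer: $\frac{1447809}{914} \approx 1584.0$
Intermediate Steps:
$d{\left(w,v \right)} = \frac{w}{v}$ ($d{\left(w,v \right)} = \frac{2 w}{2 v} = 2 w \frac{1}{2 v} = \frac{w}{v}$)
$J = 11$ ($J = - \frac{118 - 162}{4} = \left(- \frac{1}{4}\right) \left(-44\right) = 11$)
$H{\left(O \right)} = 12 O$
$J \left(\frac{1}{306 + d{\left(20,-15 \right)}} + H{\left(12 \right)}\right) = 11 \left(\frac{1}{306 + \frac{20}{-15}} + 12 \cdot 12\right) = 11 \left(\frac{1}{306 + 20 \left(- \frac{1}{15}\right)} + 144\right) = 11 \left(\frac{1}{306 - \frac{4}{3}} + 144\right) = 11 \left(\frac{1}{\frac{914}{3}} + 144\right) = 11 \left(\frac{3}{914} + 144\right) = 11 \cdot \frac{131619}{914} = \frac{1447809}{914}$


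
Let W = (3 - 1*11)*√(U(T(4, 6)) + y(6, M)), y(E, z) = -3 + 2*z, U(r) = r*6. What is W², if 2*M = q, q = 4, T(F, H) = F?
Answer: 1600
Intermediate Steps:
U(r) = 6*r
M = 2 (M = (½)*4 = 2)
W = -40 (W = (3 - 1*11)*√(6*4 + (-3 + 2*2)) = (3 - 11)*√(24 + (-3 + 4)) = -8*√(24 + 1) = -8*√25 = -8*5 = -40)
W² = (-40)² = 1600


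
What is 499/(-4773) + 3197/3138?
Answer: 1521491/1664186 ≈ 0.91426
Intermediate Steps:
499/(-4773) + 3197/3138 = 499*(-1/4773) + 3197*(1/3138) = -499/4773 + 3197/3138 = 1521491/1664186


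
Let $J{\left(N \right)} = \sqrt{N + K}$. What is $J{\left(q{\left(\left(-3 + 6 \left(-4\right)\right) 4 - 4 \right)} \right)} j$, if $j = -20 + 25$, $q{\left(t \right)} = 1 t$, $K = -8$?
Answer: $10 i \sqrt{30} \approx 54.772 i$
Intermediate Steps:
$q{\left(t \right)} = t$
$j = 5$
$J{\left(N \right)} = \sqrt{-8 + N}$ ($J{\left(N \right)} = \sqrt{N - 8} = \sqrt{-8 + N}$)
$J{\left(q{\left(\left(-3 + 6 \left(-4\right)\right) 4 - 4 \right)} \right)} j = \sqrt{-8 + \left(\left(-3 + 6 \left(-4\right)\right) 4 - 4\right)} 5 = \sqrt{-8 + \left(\left(-3 - 24\right) 4 - 4\right)} 5 = \sqrt{-8 - 112} \cdot 5 = \sqrt{-120} \cdot 5 = 2 i \sqrt{30} \cdot 5 = 10 i \sqrt{30}$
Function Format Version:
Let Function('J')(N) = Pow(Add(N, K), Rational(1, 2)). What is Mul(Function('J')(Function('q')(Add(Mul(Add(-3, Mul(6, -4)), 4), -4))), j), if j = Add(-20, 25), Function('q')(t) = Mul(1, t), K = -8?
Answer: Mul(10, I, Pow(30, Rational(1, 2))) ≈ Mul(54.772, I)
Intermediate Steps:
Function('q')(t) = t
j = 5
Function('J')(N) = Pow(Add(-8, N), Rational(1, 2)) (Function('J')(N) = Pow(Add(N, -8), Rational(1, 2)) = Pow(Add(-8, N), Rational(1, 2)))
Mul(Function('J')(Function('q')(Add(Mul(Add(-3, Mul(6, -4)), 4), -4))), j) = Mul(Pow(Add(-8, Add(Mul(Add(-3, Mul(6, -4)), 4), -4)), Rational(1, 2)), 5) = Mul(Pow(Add(-8, Add(Mul(Add(-3, -24), 4), -4)), Rational(1, 2)), 5) = Mul(Pow(Add(-8, Add(Mul(-27, 4), -4)), Rational(1, 2)), 5) = Mul(Pow(Add(-8, Add(-108, -4)), Rational(1, 2)), 5) = Mul(Pow(Add(-8, -112), Rational(1, 2)), 5) = Mul(Pow(-120, Rational(1, 2)), 5) = Mul(Mul(2, I, Pow(30, Rational(1, 2))), 5) = Mul(10, I, Pow(30, Rational(1, 2)))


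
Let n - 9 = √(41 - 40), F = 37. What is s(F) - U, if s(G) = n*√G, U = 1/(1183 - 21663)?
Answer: 1/20480 + 10*√37 ≈ 60.828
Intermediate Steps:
n = 10 (n = 9 + √(41 - 40) = 9 + √1 = 9 + 1 = 10)
U = -1/20480 (U = 1/(-20480) = -1/20480 ≈ -4.8828e-5)
s(G) = 10*√G
s(F) - U = 10*√37 - 1*(-1/20480) = 10*√37 + 1/20480 = 1/20480 + 10*√37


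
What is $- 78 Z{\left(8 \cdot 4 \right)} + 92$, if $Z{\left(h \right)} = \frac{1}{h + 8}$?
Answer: $\frac{1801}{20} \approx 90.05$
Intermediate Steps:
$Z{\left(h \right)} = \frac{1}{8 + h}$
$- 78 Z{\left(8 \cdot 4 \right)} + 92 = - \frac{78}{8 + 8 \cdot 4} + 92 = - \frac{78}{8 + 32} + 92 = - \frac{78}{40} + 92 = \left(-78\right) \frac{1}{40} + 92 = - \frac{39}{20} + 92 = \frac{1801}{20}$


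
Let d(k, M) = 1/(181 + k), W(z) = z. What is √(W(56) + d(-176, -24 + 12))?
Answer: √1405/5 ≈ 7.4967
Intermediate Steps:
√(W(56) + d(-176, -24 + 12)) = √(56 + 1/(181 - 176)) = √(56 + 1/5) = √(56 + ⅕) = √(281/5) = √1405/5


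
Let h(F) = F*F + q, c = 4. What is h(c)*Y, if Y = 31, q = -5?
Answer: 341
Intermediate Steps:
h(F) = -5 + F² (h(F) = F*F - 5 = F² - 5 = -5 + F²)
h(c)*Y = (-5 + 4²)*31 = (-5 + 16)*31 = 11*31 = 341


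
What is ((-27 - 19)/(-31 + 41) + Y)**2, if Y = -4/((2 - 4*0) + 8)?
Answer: 25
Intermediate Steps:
Y = -2/5 (Y = -4/((2 + 0) + 8) = -4/(2 + 8) = -4/10 = (1/10)*(-4) = -2/5 ≈ -0.40000)
((-27 - 19)/(-31 + 41) + Y)**2 = ((-27 - 19)/(-31 + 41) - 2/5)**2 = (-46/10 - 2/5)**2 = (-46*1/10 - 2/5)**2 = (-23/5 - 2/5)**2 = (-5)**2 = 25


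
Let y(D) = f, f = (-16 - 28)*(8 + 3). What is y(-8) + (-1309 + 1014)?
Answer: -779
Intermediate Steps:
f = -484 (f = -44*11 = -484)
y(D) = -484
y(-8) + (-1309 + 1014) = -484 + (-1309 + 1014) = -484 - 295 = -779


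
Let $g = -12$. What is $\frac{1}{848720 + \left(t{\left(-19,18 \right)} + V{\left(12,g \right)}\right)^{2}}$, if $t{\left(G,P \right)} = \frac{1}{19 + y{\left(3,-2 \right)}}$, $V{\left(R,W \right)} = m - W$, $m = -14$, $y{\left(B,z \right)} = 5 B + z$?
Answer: $\frac{1024}{869093249} \approx 1.1782 \cdot 10^{-6}$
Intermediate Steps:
$y{\left(B,z \right)} = z + 5 B$
$V{\left(R,W \right)} = -14 - W$
$t{\left(G,P \right)} = \frac{1}{32}$ ($t{\left(G,P \right)} = \frac{1}{19 + \left(-2 + 5 \cdot 3\right)} = \frac{1}{19 + \left(-2 + 15\right)} = \frac{1}{19 + 13} = \frac{1}{32}$)
$\frac{1}{848720 + \left(t{\left(-19,18 \right)} + V{\left(12,g \right)}\right)^{2}} = \frac{1}{848720 + \left(\frac{1}{32} - 2\right)^{2}} = \frac{1}{848720 + \left(- \frac{63}{32}\right)^{2}} = \frac{1}{848720 + \frac{3969}{1024}} = \frac{1}{\frac{869093249}{1024}} = \frac{1024}{869093249}$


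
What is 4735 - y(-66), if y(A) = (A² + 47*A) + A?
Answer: 3547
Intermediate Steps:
y(A) = A² + 48*A
4735 - y(-66) = 4735 - (-66)*(48 - 66) = 4735 - (-66)*(-18) = 4735 - 1*1188 = 4735 - 1188 = 3547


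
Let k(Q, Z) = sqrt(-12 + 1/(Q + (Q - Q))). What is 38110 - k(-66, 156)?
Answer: 38110 - I*sqrt(52338)/66 ≈ 38110.0 - 3.4663*I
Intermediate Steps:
k(Q, Z) = sqrt(-12 + 1/Q) (k(Q, Z) = sqrt(-12 + 1/(Q + 0)) = sqrt(-12 + 1/Q))
38110 - k(-66, 156) = 38110 - sqrt(-12 + 1/(-66)) = 38110 - sqrt(-12 - 1/66) = 38110 - sqrt(-793/66) = 38110 - I*sqrt(52338)/66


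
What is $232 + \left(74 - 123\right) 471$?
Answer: $-22847$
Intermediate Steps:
$232 + \left(74 - 123\right) 471 = 232 - 23079 = -22847$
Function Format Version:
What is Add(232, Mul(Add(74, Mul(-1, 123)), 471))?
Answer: -22847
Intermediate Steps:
Add(232, Mul(Add(74, Mul(-1, 123)), 471)) = Add(232, Mul(Add(74, -123), 471)) = Add(232, Mul(-49, 471)) = Add(232, -23079) = -22847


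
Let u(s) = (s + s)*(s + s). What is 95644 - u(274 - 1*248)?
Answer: 92940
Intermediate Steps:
u(s) = 4*s² (u(s) = (2*s)*(2*s) = 4*s²)
95644 - u(274 - 1*248) = 95644 - 4*(274 - 1*248)² = 95644 - 4*(274 - 248)² = 95644 - 4*26² = 95644 - 4*676 = 95644 - 1*2704 = 95644 - 2704 = 92940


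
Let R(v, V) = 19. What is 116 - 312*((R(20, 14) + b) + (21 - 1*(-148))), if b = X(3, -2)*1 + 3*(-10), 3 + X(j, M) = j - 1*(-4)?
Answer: -50428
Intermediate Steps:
X(j, M) = 1 + j (X(j, M) = -3 + (j - 1*(-4)) = -3 + (j + 4) = -3 + (4 + j) = 1 + j)
b = -26 (b = (1 + 3)*1 + 3*(-10) = 4*1 - 30 = 4 - 30 = -26)
116 - 312*((R(20, 14) + b) + (21 - 1*(-148))) = 116 - 312*((19 - 26) + (21 - 1*(-148))) = 116 - 312*(-7 + (21 + 148)) = 116 - 312*(-7 + 169) = 116 - 312*162 = 116 - 50544 = -50428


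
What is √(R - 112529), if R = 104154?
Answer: 5*I*√335 ≈ 91.515*I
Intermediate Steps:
√(R - 112529) = √(104154 - 112529) = √(-8375) = 5*I*√335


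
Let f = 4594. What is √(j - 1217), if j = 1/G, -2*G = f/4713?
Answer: I*√6431972114/2297 ≈ 34.915*I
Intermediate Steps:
G = -2297/4713 ≈ -0.48738
j = -4713/2297 (j = 1/(-2297/4713) = -4713/2297 ≈ -2.0518)
√(j - 1217) = √(-4713/2297 - 1217) = √(-2800162/2297) = I*√6431972114/2297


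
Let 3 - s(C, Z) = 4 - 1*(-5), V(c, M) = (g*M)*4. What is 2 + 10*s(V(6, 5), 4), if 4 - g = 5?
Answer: -58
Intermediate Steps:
g = -1 (g = 4 - 1*5 = 4 - 5 = -1)
V(c, M) = -4*M (V(c, M) = -M*4 = -4*M)
s(C, Z) = -6 (s(C, Z) = 3 - (4 - 1*(-5)) = 3 - (4 + 5) = 3 - 1*9 = 3 - 9 = -6)
2 + 10*s(V(6, 5), 4) = 2 + 10*(-6) = 2 - 60 = -58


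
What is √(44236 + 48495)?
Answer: √92731 ≈ 304.52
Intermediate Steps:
√(44236 + 48495) = √92731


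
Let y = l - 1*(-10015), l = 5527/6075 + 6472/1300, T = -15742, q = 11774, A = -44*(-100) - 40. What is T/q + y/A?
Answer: 38974808771/40541531940 ≈ 0.96136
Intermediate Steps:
A = 4360 (A = 4400 - 40 = 4360)
l = 18601/3159 (l = 5527*(1/6075) + 6472*(1/1300) = 5527/6075 + 1618/325 = 18601/3159 ≈ 5.8883)
y = 31655986/3159 (y = 18601/3159 - 1*(-10015) = 18601/3159 + 10015 = 31655986/3159 ≈ 10021.)
T/q + y/A = -15742/11774 + (31655986/3159)/4360 = -15742*1/11774 + (31655986/3159)*(1/4360) = -7871/5887 + 15827993/6886620 = 38974808771/40541531940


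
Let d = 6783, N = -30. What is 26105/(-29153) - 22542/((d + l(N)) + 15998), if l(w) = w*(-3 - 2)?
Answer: -1255780681/668507443 ≈ -1.8785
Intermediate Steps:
l(w) = -5*w (l(w) = w*(-5) = -5*w)
26105/(-29153) - 22542/((d + l(N)) + 15998) = 26105/(-29153) - 22542/((6783 - 5*(-30)) + 15998) = 26105*(-1/29153) - 22542/((6783 + 150) + 15998) = -26105/29153 - 22542/(6933 + 15998) = -26105/29153 - 22542/22931 = -1255780681/668507443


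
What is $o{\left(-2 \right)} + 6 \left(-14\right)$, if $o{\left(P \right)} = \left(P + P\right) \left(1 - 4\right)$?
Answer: $-72$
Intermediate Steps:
$o{\left(P \right)} = - 6 P$ ($o{\left(P \right)} = 2 P \left(-3\right) = - 6 P$)
$o{\left(-2 \right)} + 6 \left(-14\right) = \left(-6\right) \left(-2\right) + 6 \left(-14\right) = 12 - 84 = -72$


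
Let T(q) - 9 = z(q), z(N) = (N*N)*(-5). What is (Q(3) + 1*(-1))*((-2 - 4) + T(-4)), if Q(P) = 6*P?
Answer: -1309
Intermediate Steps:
z(N) = -5*N² (z(N) = N²*(-5) = -5*N²)
T(q) = 9 - 5*q²
(Q(3) + 1*(-1))*((-2 - 4) + T(-4)) = (6*3 + 1*(-1))*((-2 - 4) + (9 - 5*(-4)²)) = (18 - 1)*(-6 + (9 - 5*16)) = 17*(-6 + (9 - 80)) = 17*(-6 - 71) = 17*(-77) = -1309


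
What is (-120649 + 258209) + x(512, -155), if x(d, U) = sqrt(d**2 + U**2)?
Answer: 137560 + sqrt(286169) ≈ 1.3810e+5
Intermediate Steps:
x(d, U) = sqrt(U**2 + d**2)
(-120649 + 258209) + x(512, -155) = (-120649 + 258209) + sqrt((-155)**2 + 512**2) = 137560 + sqrt(24025 + 262144) = 137560 + sqrt(286169)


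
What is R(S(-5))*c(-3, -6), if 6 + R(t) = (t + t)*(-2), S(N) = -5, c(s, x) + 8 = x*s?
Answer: 140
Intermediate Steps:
c(s, x) = -8 + s*x (c(s, x) = -8 + x*s = -8 + s*x)
R(t) = -6 - 4*t (R(t) = -6 + (t + t)*(-2) = -6 + (2*t)*(-2) = -6 - 4*t)
R(S(-5))*c(-3, -6) = (-6 - 4*(-5))*(-8 - 3*(-6)) = (-6 + 20)*(-8 + 18) = 14*10 = 140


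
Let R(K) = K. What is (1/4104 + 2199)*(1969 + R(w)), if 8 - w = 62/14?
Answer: 15576627022/3591 ≈ 4.3377e+6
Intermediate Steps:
w = 25/7 (w = 8 - 62/14 = 8 - 1*31/7 = 8 - 31/7 = 25/7 ≈ 3.5714)
(1/4104 + 2199)*(1969 + R(w)) = (1/4104 + 2199)*(1969 + 25/7) = (1/4104 + 2199)*(13808/7) = (9024697/4104)*(13808/7) = 15576627022/3591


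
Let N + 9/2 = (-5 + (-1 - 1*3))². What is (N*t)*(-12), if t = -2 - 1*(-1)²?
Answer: 2754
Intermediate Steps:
t = -3 (t = -2 - 1*1 = -2 - 1 = -3)
N = 153/2 (N = -9/2 + (-5 + (-1 - 1*3))² = -9/2 + (-5 + (-1 - 3))² = -9/2 + (-5 - 4)² = -9/2 + (-9)² = -9/2 + 81 = 153/2 ≈ 76.500)
(N*t)*(-12) = ((153/2)*(-3))*(-12) = -459/2*(-12) = 2754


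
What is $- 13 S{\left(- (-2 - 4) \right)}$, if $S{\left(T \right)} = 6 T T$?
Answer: $-2808$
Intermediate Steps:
$S{\left(T \right)} = 6 T^{2}$
$- 13 S{\left(- (-2 - 4) \right)} = - 13 \cdot 6 \left(- (-2 - 4)\right)^{2} = - 13 \cdot 6 \left(\left(-1\right) \left(-6\right)\right)^{2} = - 13 \cdot 6 \cdot 6^{2} = - 13 \cdot 6 \cdot 36 = \left(-13\right) 216 = -2808$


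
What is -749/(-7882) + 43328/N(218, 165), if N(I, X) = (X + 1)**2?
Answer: 12933955/7757014 ≈ 1.6674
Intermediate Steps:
N(I, X) = (1 + X)**2
-749/(-7882) + 43328/N(218, 165) = -749/(-7882) + 43328/((1 + 165)**2) = -749*(-1/7882) + 43328/(166**2) = 107/1126 + 43328/27556 = 107/1126 + 43328*(1/27556) = 107/1126 + 10832/6889 = 12933955/7757014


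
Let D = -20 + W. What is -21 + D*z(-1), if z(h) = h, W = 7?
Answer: -8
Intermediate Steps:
D = -13 (D = -20 + 7 = -13)
-21 + D*z(-1) = -21 - 13*(-1) = -21 + 13 = -8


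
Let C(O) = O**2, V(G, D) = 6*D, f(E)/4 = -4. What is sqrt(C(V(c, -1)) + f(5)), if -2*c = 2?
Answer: 2*sqrt(5) ≈ 4.4721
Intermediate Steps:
f(E) = -16 (f(E) = 4*(-4) = -16)
c = -1 (c = -1/2*2 = -1)
sqrt(C(V(c, -1)) + f(5)) = sqrt((6*(-1))**2 - 16) = sqrt((-6)**2 - 16) = sqrt(36 - 16) = sqrt(20) = 2*sqrt(5)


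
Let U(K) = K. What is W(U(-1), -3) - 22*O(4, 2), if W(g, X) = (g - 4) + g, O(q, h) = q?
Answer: -94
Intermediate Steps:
W(g, X) = -4 + 2*g (W(g, X) = (-4 + g) + g = -4 + 2*g)
W(U(-1), -3) - 22*O(4, 2) = (-4 + 2*(-1)) - 22*4 = (-4 - 2) - 88 = -6 - 88 = -94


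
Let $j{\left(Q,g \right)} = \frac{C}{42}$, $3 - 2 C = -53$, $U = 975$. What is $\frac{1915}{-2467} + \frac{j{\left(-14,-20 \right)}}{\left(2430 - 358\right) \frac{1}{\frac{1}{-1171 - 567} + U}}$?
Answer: $- \frac{6163810777}{13326003768} \approx -0.46254$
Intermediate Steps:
$C = 28$ ($C = \frac{3}{2} - - \frac{53}{2} = \frac{3}{2} + \frac{53}{2} = 28$)
$j{\left(Q,g \right)} = \frac{2}{3}$ ($j{\left(Q,g \right)} = \frac{28}{42} = 28 \cdot \frac{1}{42} = \frac{2}{3}$)
$\frac{1915}{-2467} + \frac{j{\left(-14,-20 \right)}}{\left(2430 - 358\right) \frac{1}{\frac{1}{-1171 - 567} + U}} = \frac{1915}{-2467} + \frac{2}{3 \frac{2430 - 358}{\frac{1}{-1171 - 567} + 975}} = 1915 \left(- \frac{1}{2467}\right) + \frac{2}{3 \frac{2072}{\frac{1}{-1738} + 975}} = - \frac{1915}{2467} + \frac{2}{3 \frac{2072}{- \frac{1}{1738} + 975}} = - \frac{1915}{2467} + \frac{2}{3 \frac{2072}{\frac{1694549}{1738}}} = - \frac{1915}{2467} + \frac{2}{3 \cdot 2072 \cdot \frac{1738}{1694549}} = - \frac{1915}{2467} + \frac{2}{3 \cdot \frac{3601136}{1694549}} = - \frac{1915}{2467} + \frac{2}{3} \cdot \frac{1694549}{3601136} = - \frac{1915}{2467} + \frac{1694549}{5401704} = - \frac{6163810777}{13326003768}$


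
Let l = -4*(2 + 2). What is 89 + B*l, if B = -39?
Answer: 713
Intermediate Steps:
l = -16 (l = -4*4 = -16)
89 + B*l = 89 - 39*(-16) = 89 + 624 = 713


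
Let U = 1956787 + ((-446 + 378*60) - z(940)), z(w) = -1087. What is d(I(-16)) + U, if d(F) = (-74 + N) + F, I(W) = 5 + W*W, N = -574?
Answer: 1979721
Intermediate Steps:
I(W) = 5 + W²
d(F) = -648 + F (d(F) = (-74 - 574) + F = -648 + F)
U = 1980108 (U = 1956787 + ((-446 + 378*60) - 1*(-1087)) = 1956787 + ((-446 + 22680) + 1087) = 1956787 + (22234 + 1087) = 1956787 + 23321 = 1980108)
d(I(-16)) + U = (-648 + (5 + (-16)²)) + 1980108 = (-648 + (5 + 256)) + 1980108 = (-648 + 261) + 1980108 = -387 + 1980108 = 1979721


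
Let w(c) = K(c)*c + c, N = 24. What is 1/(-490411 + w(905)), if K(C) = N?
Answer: -1/467786 ≈ -2.1377e-6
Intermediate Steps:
K(C) = 24
w(c) = 25*c (w(c) = 24*c + c = 25*c)
1/(-490411 + w(905)) = 1/(-490411 + 25*905) = 1/(-490411 + 22625) = 1/(-467786) = -1/467786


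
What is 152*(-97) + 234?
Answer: -14510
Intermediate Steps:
152*(-97) + 234 = -14744 + 234 = -14510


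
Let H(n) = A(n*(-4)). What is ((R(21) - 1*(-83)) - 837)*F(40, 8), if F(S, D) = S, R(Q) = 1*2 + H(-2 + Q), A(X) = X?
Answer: -33120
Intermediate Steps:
H(n) = -4*n (H(n) = n*(-4) = -4*n)
R(Q) = 10 - 4*Q (R(Q) = 1*2 - 4*(-2 + Q) = 2 + (8 - 4*Q) = 10 - 4*Q)
((R(21) - 1*(-83)) - 837)*F(40, 8) = (((10 - 4*21) - 1*(-83)) - 837)*40 = (((10 - 84) + 83) - 837)*40 = ((-74 + 83) - 837)*40 = (9 - 837)*40 = -828*40 = -33120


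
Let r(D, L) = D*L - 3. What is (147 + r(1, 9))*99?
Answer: 15147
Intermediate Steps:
r(D, L) = -3 + D*L
(147 + r(1, 9))*99 = (147 + (-3 + 1*9))*99 = (147 + (-3 + 9))*99 = (147 + 6)*99 = 153*99 = 15147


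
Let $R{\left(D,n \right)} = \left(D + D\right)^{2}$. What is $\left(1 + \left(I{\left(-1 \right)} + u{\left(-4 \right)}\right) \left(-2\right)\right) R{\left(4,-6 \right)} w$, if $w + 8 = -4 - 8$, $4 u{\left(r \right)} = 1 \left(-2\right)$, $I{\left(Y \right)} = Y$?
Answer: $-5120$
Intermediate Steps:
$R{\left(D,n \right)} = 4 D^{2}$ ($R{\left(D,n \right)} = \left(2 D\right)^{2} = 4 D^{2}$)
$u{\left(r \right)} = - \frac{1}{2}$ ($u{\left(r \right)} = \frac{1 \left(-2\right)}{4} = \frac{1}{4} \left(-2\right) = - \frac{1}{2}$)
$w = -20$ ($w = -8 - 12 = -20$)
$\left(1 + \left(I{\left(-1 \right)} + u{\left(-4 \right)}\right) \left(-2\right)\right) R{\left(4,-6 \right)} w = \left(1 + \left(-1 - \frac{1}{2}\right) \left(-2\right)\right) 4 \cdot 4^{2} \left(-20\right) = \left(1 - -3\right) 4 \cdot 16 \left(-20\right) = \left(1 + 3\right) 64 \left(-20\right) = 4 \cdot 64 \left(-20\right) = 256 \left(-20\right) = -5120$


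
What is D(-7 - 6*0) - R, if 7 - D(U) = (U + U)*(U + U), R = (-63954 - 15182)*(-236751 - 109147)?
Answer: -27372984317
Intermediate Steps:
R = 27372984128 (R = -79136*(-345898) = 27372984128)
D(U) = 7 - 4*U² (D(U) = 7 - (U + U)*(U + U) = 7 - 2*U*2*U = 7 - 4*U²)
D(-7 - 6*0) - R = (7 - 4*(-7 - 6*0)²) - 1*27372984128 = (7 - 4*(-7 + 0)²) - 27372984128 = (7 - 4*(-7)²) - 27372984128 = (7 - 4*49) - 27372984128 = (7 - 196) - 27372984128 = -189 - 27372984128 = -27372984317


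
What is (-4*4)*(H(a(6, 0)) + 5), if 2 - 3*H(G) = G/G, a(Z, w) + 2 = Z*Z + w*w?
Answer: -256/3 ≈ -85.333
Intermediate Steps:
a(Z, w) = -2 + Z² + w² (a(Z, w) = -2 + (Z*Z + w*w) = -2 + (Z² + w²) = -2 + Z² + w²)
H(G) = ⅓ (H(G) = ⅔ - G/(3*G) = ⅔ - ⅓*1 = ⅔ - ⅓ = ⅓)
(-4*4)*(H(a(6, 0)) + 5) = (-4*4)*(⅓ + 5) = -16*16/3 = -256/3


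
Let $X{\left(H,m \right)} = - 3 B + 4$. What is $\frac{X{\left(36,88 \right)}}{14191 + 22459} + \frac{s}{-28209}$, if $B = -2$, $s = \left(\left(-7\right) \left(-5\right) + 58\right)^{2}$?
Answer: $- \frac{10556792}{34461995} \approx -0.30633$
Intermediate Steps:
$s = 8649$ ($s = \left(35 + 58\right)^{2} = 93^{2} = 8649$)
$X{\left(H,m \right)} = 10$ ($X{\left(H,m \right)} = \left(-3\right) \left(-2\right) + 4 = 6 + 4 = 10$)
$\frac{X{\left(36,88 \right)}}{14191 + 22459} + \frac{s}{-28209} = \frac{10}{14191 + 22459} + \frac{8649}{-28209} = \frac{10}{36650} + 8649 \left(- \frac{1}{28209}\right) = 10 \cdot \frac{1}{36650} - \frac{2883}{9403} = \frac{1}{3665} - \frac{2883}{9403} = - \frac{10556792}{34461995}$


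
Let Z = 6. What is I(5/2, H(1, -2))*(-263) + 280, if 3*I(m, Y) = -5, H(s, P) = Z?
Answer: 2155/3 ≈ 718.33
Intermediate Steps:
H(s, P) = 6
I(m, Y) = -5/3 (I(m, Y) = (⅓)*(-5) = -5/3)
I(5/2, H(1, -2))*(-263) + 280 = -5/3*(-263) + 280 = 1315/3 + 280 = 2155/3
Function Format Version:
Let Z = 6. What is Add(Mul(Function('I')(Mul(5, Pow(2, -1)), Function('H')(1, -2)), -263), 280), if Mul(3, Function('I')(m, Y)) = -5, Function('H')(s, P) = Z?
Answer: Rational(2155, 3) ≈ 718.33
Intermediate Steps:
Function('H')(s, P) = 6
Function('I')(m, Y) = Rational(-5, 3) (Function('I')(m, Y) = Mul(Rational(1, 3), -5) = Rational(-5, 3))
Add(Mul(Function('I')(Mul(5, Pow(2, -1)), Function('H')(1, -2)), -263), 280) = Add(Mul(Rational(-5, 3), -263), 280) = Add(Rational(1315, 3), 280) = Rational(2155, 3)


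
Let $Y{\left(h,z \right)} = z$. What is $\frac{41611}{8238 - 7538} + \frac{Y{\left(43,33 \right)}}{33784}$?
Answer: $\frac{351452281}{5912200} \approx 59.445$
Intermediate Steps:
$\frac{41611}{8238 - 7538} + \frac{Y{\left(43,33 \right)}}{33784} = \frac{41611}{8238 - 7538} + \frac{33}{33784} = \frac{41611}{700} + 33 \cdot \frac{1}{33784} = 41611 \cdot \frac{1}{700} + \frac{33}{33784} = \frac{41611}{700} + \frac{33}{33784} = \frac{351452281}{5912200}$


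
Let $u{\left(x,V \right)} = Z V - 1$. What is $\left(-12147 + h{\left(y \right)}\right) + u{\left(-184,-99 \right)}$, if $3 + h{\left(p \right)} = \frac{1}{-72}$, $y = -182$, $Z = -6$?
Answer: $- \frac{832105}{72} \approx -11557.0$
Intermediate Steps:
$h{\left(p \right)} = - \frac{217}{72}$ ($h{\left(p \right)} = -3 + \frac{1}{-72} = -3 - \frac{1}{72} = - \frac{217}{72}$)
$u{\left(x,V \right)} = -1 - 6 V$ ($u{\left(x,V \right)} = - 6 V - 1 = -1 - 6 V$)
$\left(-12147 + h{\left(y \right)}\right) + u{\left(-184,-99 \right)} = \left(-12147 - \frac{217}{72}\right) - -593 = - \frac{874801}{72} + \left(-1 + 594\right) = - \frac{874801}{72} + 593 = - \frac{832105}{72}$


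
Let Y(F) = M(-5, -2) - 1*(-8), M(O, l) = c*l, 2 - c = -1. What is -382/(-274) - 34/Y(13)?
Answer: -2138/137 ≈ -15.606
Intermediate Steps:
c = 3 (c = 2 - 1*(-1) = 2 + 1 = 3)
M(O, l) = 3*l
Y(F) = 2 (Y(F) = 3*(-2) - 1*(-8) = -6 + 8 = 2)
-382/(-274) - 34/Y(13) = -382/(-274) - 34/2 = -382*(-1/274) - 34*1/2 = 191/137 - 17 = -2138/137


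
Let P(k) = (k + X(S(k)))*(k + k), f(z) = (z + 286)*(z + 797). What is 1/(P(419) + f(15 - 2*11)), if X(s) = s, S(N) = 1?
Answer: 1/572370 ≈ 1.7471e-6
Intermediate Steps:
f(z) = (286 + z)*(797 + z)
P(k) = 2*k*(1 + k) (P(k) = (k + 1)*(k + k) = (1 + k)*(2*k) = 2*k*(1 + k))
1/(P(419) + f(15 - 2*11)) = 1/(2*419*(1 + 419) + (227942 + (15 - 2*11)² + 1083*(15 - 2*11))) = 1/(2*419*420 + (227942 + (15 - 22)² + 1083*(15 - 22))) = 1/(351960 + (227942 + (-7)² + 1083*(-7))) = 1/(351960 + (227942 + 49 - 7581)) = 1/(351960 + 220410) = 1/572370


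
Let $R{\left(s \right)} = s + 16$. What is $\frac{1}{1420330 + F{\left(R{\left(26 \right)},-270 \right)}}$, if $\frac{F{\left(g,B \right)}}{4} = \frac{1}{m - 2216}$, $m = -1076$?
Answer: $\frac{823}{1168931589} \approx 7.0406 \cdot 10^{-7}$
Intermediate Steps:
$R{\left(s \right)} = 16 + s$
$F{\left(g,B \right)} = - \frac{1}{823}$ ($F{\left(g,B \right)} = \frac{4}{-1076 - 2216} = \frac{4}{-3292} = 4 \left(- \frac{1}{3292}\right) = - \frac{1}{823}$)
$\frac{1}{1420330 + F{\left(R{\left(26 \right)},-270 \right)}} = \frac{1}{1420330 - \frac{1}{823}} = \frac{1}{\frac{1168931589}{823}} = \frac{823}{1168931589}$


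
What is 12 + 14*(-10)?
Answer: -128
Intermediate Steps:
12 + 14*(-10) = 12 - 140 = -128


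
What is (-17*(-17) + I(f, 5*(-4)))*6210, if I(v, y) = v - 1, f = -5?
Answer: 1757430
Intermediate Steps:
I(v, y) = -1 + v
(-17*(-17) + I(f, 5*(-4)))*6210 = (-17*(-17) + (-1 - 5))*6210 = (289 - 6)*6210 = 283*6210 = 1757430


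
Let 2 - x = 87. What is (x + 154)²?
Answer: 4761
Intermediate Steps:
x = -85 (x = 2 - 1*87 = 2 - 87 = -85)
(x + 154)² = (-85 + 154)² = 69² = 4761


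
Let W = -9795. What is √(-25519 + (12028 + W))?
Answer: I*√23286 ≈ 152.6*I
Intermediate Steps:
√(-25519 + (12028 + W)) = √(-25519 + (12028 - 9795)) = √(-25519 + 2233) = √(-23286) = I*√23286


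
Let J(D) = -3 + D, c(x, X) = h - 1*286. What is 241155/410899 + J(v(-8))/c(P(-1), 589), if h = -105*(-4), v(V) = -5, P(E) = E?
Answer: 14513789/27530233 ≈ 0.52719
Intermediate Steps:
h = 420
c(x, X) = 134 (c(x, X) = 420 - 1*286 = 420 - 286 = 134)
241155/410899 + J(v(-8))/c(P(-1), 589) = 241155/410899 + (-3 - 5)/134 = 241155*(1/410899) - 8*1/134 = 241155/410899 - 4/67 = 14513789/27530233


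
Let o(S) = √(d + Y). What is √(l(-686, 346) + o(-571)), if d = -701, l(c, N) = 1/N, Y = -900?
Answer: √(346 + 119716*I*√1601)/346 ≈ 4.473 + 4.4727*I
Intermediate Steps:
o(S) = I*√1601 (o(S) = √(-701 - 900) = √(-1601) = I*√1601)
√(l(-686, 346) + o(-571)) = √(1/346 + I*√1601)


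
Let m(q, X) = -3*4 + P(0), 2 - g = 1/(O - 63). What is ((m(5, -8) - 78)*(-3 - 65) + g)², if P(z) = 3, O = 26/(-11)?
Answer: 18105476032809/516961 ≈ 3.5023e+7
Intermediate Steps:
O = -26/11 (O = 26*(-1/11) = -26/11 ≈ -2.3636)
g = 1449/719 (g = 2 - 1/(-26/11 - 63) = 2 - 1/(-719/11) = 2 - 1*(-11/719) = 2 + 11/719 = 1449/719 ≈ 2.0153)
m(q, X) = -9 (m(q, X) = -3*4 + 3 = -12 + 3 = -9)
((m(5, -8) - 78)*(-3 - 65) + g)² = ((-9 - 78)*(-3 - 65) + 1449/719)² = (-87*(-68) + 1449/719)² = (5916 + 1449/719)² = (4255053/719)² = 18105476032809/516961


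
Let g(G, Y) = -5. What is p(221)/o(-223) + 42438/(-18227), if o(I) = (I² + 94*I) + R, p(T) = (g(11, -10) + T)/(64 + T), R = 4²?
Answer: -10549138026/4530875945 ≈ -2.3283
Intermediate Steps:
R = 16
p(T) = (-5 + T)/(64 + T)
o(I) = 16 + I² + 94*I (o(I) = (I² + 94*I) + 16 = 16 + I² + 94*I)
p(221)/o(-223) + 42438/(-18227) = ((-5 + 221)/(64 + 221))/(16 + (-223)² + 94*(-223)) + 42438/(-18227) = (216/285)/(16 + 49729 - 20962) + 42438*(-1/18227) = ((1/285)*216)/28783 - 3858/1657 = (72/95)*(1/28783) - 3858/1657 = 72/2734385 - 3858/1657 = -10549138026/4530875945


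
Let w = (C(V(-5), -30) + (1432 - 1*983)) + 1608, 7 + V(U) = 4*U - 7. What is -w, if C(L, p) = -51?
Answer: -2006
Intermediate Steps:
V(U) = -14 + 4*U (V(U) = -7 + (4*U - 7) = -7 + (-7 + 4*U) = -14 + 4*U)
w = 2006 (w = (-51 + (1432 - 1*983)) + 1608 = (-51 + (1432 - 983)) + 1608 = (-51 + 449) + 1608 = 398 + 1608 = 2006)
-w = -1*2006 = -2006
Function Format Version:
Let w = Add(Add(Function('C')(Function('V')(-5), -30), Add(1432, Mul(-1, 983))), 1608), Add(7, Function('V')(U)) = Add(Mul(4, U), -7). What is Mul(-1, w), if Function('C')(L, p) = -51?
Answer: -2006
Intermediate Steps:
Function('V')(U) = Add(-14, Mul(4, U)) (Function('V')(U) = Add(-7, Add(Mul(4, U), -7)) = Add(-7, Add(-7, Mul(4, U))) = Add(-14, Mul(4, U)))
w = 2006 (w = Add(Add(-51, Add(1432, Mul(-1, 983))), 1608) = Add(Add(-51, Add(1432, -983)), 1608) = Add(Add(-51, 449), 1608) = Add(398, 1608) = 2006)
Mul(-1, w) = Mul(-1, 2006) = -2006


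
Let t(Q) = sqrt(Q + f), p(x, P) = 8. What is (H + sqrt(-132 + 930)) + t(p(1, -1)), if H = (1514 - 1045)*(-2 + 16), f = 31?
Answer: 6566 + sqrt(39) + sqrt(798) ≈ 6600.5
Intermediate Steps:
H = 6566 (H = 469*14 = 6566)
t(Q) = sqrt(31 + Q) (t(Q) = sqrt(Q + 31) = sqrt(31 + Q))
(H + sqrt(-132 + 930)) + t(p(1, -1)) = (6566 + sqrt(-132 + 930)) + sqrt(31 + 8) = (6566 + sqrt(798)) + sqrt(39) = 6566 + sqrt(39) + sqrt(798)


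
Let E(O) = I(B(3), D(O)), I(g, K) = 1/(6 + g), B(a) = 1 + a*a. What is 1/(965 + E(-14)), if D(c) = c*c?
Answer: 16/15441 ≈ 0.0010362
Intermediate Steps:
B(a) = 1 + a²
D(c) = c²
E(O) = 1/16 (E(O) = 1/(6 + (1 + 3²)) = 1/(6 + (1 + 9)) = 1/(6 + 10) = 1/16)
1/(965 + E(-14)) = 1/(965 + 1/16) = 1/(15441/16) = 16/15441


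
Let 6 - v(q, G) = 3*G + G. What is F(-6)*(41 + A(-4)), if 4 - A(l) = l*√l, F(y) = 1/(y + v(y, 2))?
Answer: -45/8 - I ≈ -5.625 - 1.0*I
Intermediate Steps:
v(q, G) = 6 - 4*G (v(q, G) = 6 - (3*G + G) = 6 - 4*G)
F(y) = 1/(-2 + y) (F(y) = 1/(y + (6 - 4*2)) = 1/(y + (6 - 8)) = 1/(y - 2) = 1/(-2 + y))
A(l) = 4 - l^(3/2) (A(l) = 4 - l*√l = 4 - l^(3/2))
F(-6)*(41 + A(-4)) = (41 + (4 - (-4)^(3/2)))/(-2 - 6) = (41 + (4 - (-8)*I))/(-8) = -(41 + (4 + 8*I))/8 = -(45 + 8*I)/8 = -45/8 - I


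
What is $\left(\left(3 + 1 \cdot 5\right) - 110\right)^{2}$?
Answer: $10404$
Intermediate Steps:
$\left(\left(3 + 1 \cdot 5\right) - 110\right)^{2} = \left(\left(3 + 5\right) - 110\right)^{2} = \left(8 - 110\right)^{2} = \left(-102\right)^{2} = 10404$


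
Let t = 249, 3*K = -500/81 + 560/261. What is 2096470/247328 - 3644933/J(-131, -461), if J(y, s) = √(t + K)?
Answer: 1048235/123664 - 32804397*√151836141/1745243 ≈ -2.3161e+5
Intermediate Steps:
K = -9460/7047 (K = (-500/81 + 560/261)/3 = (⅓)*(-9460/2349) = -9460/7047 ≈ -1.3424)
J(y, s) = √151836141/783 (J(y, s) = √(249 - 9460/7047) = √(1745243/7047) = √151836141/783)
2096470/247328 - 3644933/J(-131, -461) = 2096470/247328 - 3644933*9*√151836141/1745243 = 2096470*(1/247328) - 32804397*√151836141/1745243 = 1048235/123664 - 32804397*√151836141/1745243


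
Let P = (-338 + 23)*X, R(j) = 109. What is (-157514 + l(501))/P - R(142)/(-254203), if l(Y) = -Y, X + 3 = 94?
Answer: 618015562/112103523 ≈ 5.5129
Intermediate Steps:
X = 91 (X = -3 + 94 = 91)
P = -28665 (P = (-338 + 23)*91 = -315*91 = -28665)
(-157514 + l(501))/P - R(142)/(-254203) = (-157514 - 1*501)/(-28665) - 1*109/(-254203) = (-157514 - 501)*(-1/28665) - 109*(-1/254203) = -158015*(-1/28665) + 109/254203 = 2431/441 + 109/254203 = 618015562/112103523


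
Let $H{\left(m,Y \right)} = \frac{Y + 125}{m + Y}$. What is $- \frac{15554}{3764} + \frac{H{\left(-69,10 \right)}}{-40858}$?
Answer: $- \frac{4686788306}{1134197651} \approx -4.1322$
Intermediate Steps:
$H{\left(m,Y \right)} = \frac{125 + Y}{Y + m}$
$- \frac{15554}{3764} + \frac{H{\left(-69,10 \right)}}{-40858} = - \frac{15554}{3764} + \frac{\frac{1}{10 - 69} \left(125 + 10\right)}{-40858} = \left(-15554\right) \frac{1}{3764} + \frac{1}{-59} \cdot 135 \left(- \frac{1}{40858}\right) = - \frac{7777}{1882} + \left(- \frac{1}{59}\right) 135 \left(- \frac{1}{40858}\right) = - \frac{7777}{1882} - - \frac{135}{2410622} = - \frac{7777}{1882} + \frac{135}{2410622} = - \frac{4686788306}{1134197651}$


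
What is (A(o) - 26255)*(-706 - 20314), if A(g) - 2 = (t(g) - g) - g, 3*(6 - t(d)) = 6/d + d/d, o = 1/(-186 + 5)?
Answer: 295451444600/543 ≈ 5.4411e+8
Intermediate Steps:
o = -1/181 (o = 1/(-181) = -1/181 ≈ -0.0055249)
t(d) = 17/3 - 2/d (t(d) = 6 - (6/d + d/d)/3 = 6 - (6/d + 1)/3 = 6 - (1 + 6/d)/3 = 6 + (-1/3 - 2/d) = 17/3 - 2/d)
A(g) = 23/3 - 2*g - 2/g (A(g) = 2 + (((17/3 - 2/g) - g) - g) = 2 + ((17/3 - g - 2/g) - g) = 2 + (17/3 - 2*g - 2/g) = 23/3 - 2*g - 2/g)
(A(o) - 26255)*(-706 - 20314) = ((23/3 - 2*(-1/181) - 2/(-1/181)) - 26255)*(-706 - 20314) = ((23/3 + 2/181 - 2*(-181)) - 26255)*(-21020) = ((23/3 + 2/181 + 362) - 26255)*(-21020) = (200735/543 - 26255)*(-21020) = -14055730/543*(-21020) = 295451444600/543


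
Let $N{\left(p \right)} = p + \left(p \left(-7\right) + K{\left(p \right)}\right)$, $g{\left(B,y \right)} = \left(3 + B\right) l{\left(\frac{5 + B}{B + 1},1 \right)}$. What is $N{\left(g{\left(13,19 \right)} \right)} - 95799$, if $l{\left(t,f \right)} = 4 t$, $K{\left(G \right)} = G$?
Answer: $- \frac{673473}{7} \approx -96210.0$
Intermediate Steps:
$g{\left(B,y \right)} = \frac{4 \left(3 + B\right) \left(5 + B\right)}{1 + B}$ ($g{\left(B,y \right)} = \left(3 + B\right) 4 \frac{5 + B}{B + 1} = \left(3 + B\right) 4 \frac{5 + B}{1 + B} = \left(3 + B\right) \frac{4 \left(5 + B\right)}{1 + B} = \frac{4 \left(3 + B\right) \left(5 + B\right)}{1 + B}$)
$N{\left(p \right)} = - 5 p$ ($N{\left(p \right)} = p + \left(p \left(-7\right) + p\right) = p + \left(- 7 p + p\right) = p - 6 p = - 5 p$)
$N{\left(g{\left(13,19 \right)} \right)} - 95799 = - 5 \frac{4 \left(3 + 13\right) \left(5 + 13\right)}{1 + 13} - 95799 = - 5 \cdot 4 \cdot \frac{1}{14} \cdot 16 \cdot 18 - 95799 = \left(-5\right) \frac{576}{7} - 95799 = - \frac{2880}{7} - 95799 = - \frac{673473}{7}$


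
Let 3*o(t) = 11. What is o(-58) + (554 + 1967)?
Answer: 7574/3 ≈ 2524.7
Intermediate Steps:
o(t) = 11/3 (o(t) = (⅓)*11 = 11/3)
o(-58) + (554 + 1967) = 11/3 + (554 + 1967) = 11/3 + 2521 = 7574/3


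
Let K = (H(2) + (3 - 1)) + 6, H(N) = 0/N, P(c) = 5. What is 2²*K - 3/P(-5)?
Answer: 157/5 ≈ 31.400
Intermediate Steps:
H(N) = 0
K = 8 (K = (0 + (3 - 1)) + 6 = (0 + 2) + 6 = 2 + 6 = 8)
2²*K - 3/P(-5) = 2²*8 - 3/5 = 4*8 - 3*⅕ = 32 - ⅗ = 157/5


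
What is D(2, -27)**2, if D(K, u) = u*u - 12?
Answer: 514089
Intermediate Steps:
D(K, u) = -12 + u**2 (D(K, u) = u**2 - 12 = -12 + u**2)
D(2, -27)**2 = (-12 + (-27)**2)**2 = (-12 + 729)**2 = 717**2 = 514089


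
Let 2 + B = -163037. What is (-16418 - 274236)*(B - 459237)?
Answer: 180867008504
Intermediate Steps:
B = -163039 (B = -2 - 163037 = -163039)
(-16418 - 274236)*(B - 459237) = (-16418 - 274236)*(-163039 - 459237) = -290654*(-622276) = 180867008504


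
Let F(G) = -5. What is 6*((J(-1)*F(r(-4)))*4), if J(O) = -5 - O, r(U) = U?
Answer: 480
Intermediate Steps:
6*((J(-1)*F(r(-4)))*4) = 6*(((-5 - 1*(-1))*(-5))*4) = 6*(((-5 + 1)*(-5))*4) = 6*(-4*(-5)*4) = 6*(20*4) = 6*80 = 480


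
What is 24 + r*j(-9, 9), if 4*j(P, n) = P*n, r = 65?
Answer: -5169/4 ≈ -1292.3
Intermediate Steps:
j(P, n) = P*n/4 (j(P, n) = (P*n)/4 = P*n/4)
24 + r*j(-9, 9) = 24 + 65*((¼)*(-9)*9) = 24 + 65*(-81/4) = 24 - 5265/4 = -5169/4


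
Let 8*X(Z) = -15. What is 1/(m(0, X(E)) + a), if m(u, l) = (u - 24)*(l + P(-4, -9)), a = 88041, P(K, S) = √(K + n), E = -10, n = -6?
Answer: 14681/1293191526 + 2*I*√10/646595763 ≈ 1.1353e-5 + 9.7813e-9*I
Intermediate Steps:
X(Z) = -15/8 (X(Z) = (⅛)*(-15) = -15/8)
P(K, S) = √(-6 + K) (P(K, S) = √(K - 6) = √(-6 + K))
m(u, l) = (-24 + u)*(l + I*√10) (m(u, l) = (u - 24)*(l + √(-6 - 4)) = (-24 + u)*(l + √(-10)) = (-24 + u)*(l + I*√10))
1/(m(0, X(E)) + a) = 1/((-24*(-15/8) - 15/8*0 - 24*I*√10 + I*0*√10) + 88041) = 1/((45 + 0 - 24*I*√10 + 0) + 88041) = 1/((45 - 24*I*√10) + 88041) = 1/(88086 - 24*I*√10)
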